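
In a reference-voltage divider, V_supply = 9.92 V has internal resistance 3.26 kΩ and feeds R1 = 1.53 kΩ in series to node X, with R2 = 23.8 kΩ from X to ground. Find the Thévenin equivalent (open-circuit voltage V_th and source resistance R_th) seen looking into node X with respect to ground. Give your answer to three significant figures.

R1' = 3.26 + 1.53 = 4.790 kΩ (source resistance + R1).
V_th is the unloaded tap voltage: V_supply · R2/(R1'+R2) = 9.92 × 0.8325 = 8.258 V.
With V_supply suppressed (replaced by a short), R_th = R1' ‖ R2 = (4.790 × 23.8)/(4.790 + 23.8) = 3.987 kΩ.

V_th ≈ 8.26 V, R_th ≈ 3.99 kΩ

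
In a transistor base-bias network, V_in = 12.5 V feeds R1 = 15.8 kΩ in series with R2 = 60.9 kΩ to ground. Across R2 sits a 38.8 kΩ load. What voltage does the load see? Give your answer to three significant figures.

R2 ‖ R_L = (60.9 × 38.8)/(60.9 + 38.8) = 23.70 kΩ.
Then V_out = V_in · R2'/(R1 + R2') = 12.5 × 23.70/39.50 = 7.500 V.

V_out ≈ 7.50 V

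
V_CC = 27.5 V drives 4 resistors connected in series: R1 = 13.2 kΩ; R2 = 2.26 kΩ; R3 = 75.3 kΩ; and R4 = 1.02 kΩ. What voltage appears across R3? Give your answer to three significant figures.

V ≈ 22.6 V

Series total: ΣR = 13.2 + 2.26 + 75.3 + 1.02 = 91.78 kΩ.
V = V_CC · R/ΣR = 27.5 × 0.8204 = 22.56 V.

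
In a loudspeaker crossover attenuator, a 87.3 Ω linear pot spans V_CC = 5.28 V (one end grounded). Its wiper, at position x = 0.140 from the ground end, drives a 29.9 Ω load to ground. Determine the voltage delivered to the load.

V_out ≈ 0.547 V

Split the track: R_lower = x·R_p = 12.22 Ω, R_upper = (1−x)·R_p = 75.08 Ω.
(x·R_p) ‖ R_L = 8.676 Ω.
V_out = 5.28 × 8.676/(75.08 + 8.676) = 0.5469 V.
(Unloaded: V_out = x·V_CC = 0.739 V.)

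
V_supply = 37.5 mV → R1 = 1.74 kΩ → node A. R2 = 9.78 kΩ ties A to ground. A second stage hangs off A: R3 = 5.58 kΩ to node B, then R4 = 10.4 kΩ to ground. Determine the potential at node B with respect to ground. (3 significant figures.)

V_B ≈ 19.0 mV

Looking into the second stage from A: R3 + R4 = 15.98 kΩ appears in parallel with R2.
Effective lower resistance at A: R2 ‖ 15.98 = 6.067 kΩ.
First divider: V_A = V_supply · 6.067/(1.74 + 6.067) = 29.14 mV.
V_B = V_A × 0.6508 = 18.97 mV.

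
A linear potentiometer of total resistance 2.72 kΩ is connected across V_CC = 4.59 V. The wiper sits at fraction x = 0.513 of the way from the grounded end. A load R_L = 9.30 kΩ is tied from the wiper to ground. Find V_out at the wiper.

V_out ≈ 2.19 V

Split the track: R_lower = x·R_p = 1.395 kΩ, R_upper = (1−x)·R_p = 1.325 kΩ.
R_L loads the lower segment: effective lower R = 1.213 kΩ.
V_out = 4.59 × 1.213/(1.325 + 1.213) = 2.194 V.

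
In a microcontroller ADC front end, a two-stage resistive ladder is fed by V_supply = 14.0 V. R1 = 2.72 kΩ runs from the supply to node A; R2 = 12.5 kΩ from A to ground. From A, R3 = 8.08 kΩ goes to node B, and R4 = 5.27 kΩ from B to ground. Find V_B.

V_B ≈ 3.89 V

Looking into the second stage from A: R3 + R4 = 13.35 kΩ appears in parallel with R2.
Effective lower resistance at A: R2 ‖ 13.35 = 6.456 kΩ.
V_A = 14.0 × 6.456/(2.72 + 6.456) = 9.850 V.
Stage 2 is unloaded, so V_B = V_A · R4/(R3+R4) = 9.850 × 5.27/13.35 = 3.888 V.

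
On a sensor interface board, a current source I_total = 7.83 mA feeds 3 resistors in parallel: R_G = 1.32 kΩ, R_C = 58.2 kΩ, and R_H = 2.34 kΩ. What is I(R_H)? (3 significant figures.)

ΣG = 1/1.32 + 1/58.2 + 1/2.34 = 1.202.
By the current-divider rule, I = I_total · G_k/ΣG = 7.83 × 0.3555 = 2.784 mA.

I ≈ 2.78 mA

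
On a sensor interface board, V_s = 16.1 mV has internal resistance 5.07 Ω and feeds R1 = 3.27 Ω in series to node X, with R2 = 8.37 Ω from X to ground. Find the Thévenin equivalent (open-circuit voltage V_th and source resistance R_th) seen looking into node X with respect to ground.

R1' = 5.07 + 3.27 = 8.340 Ω (source resistance + R1).
V_th is the unloaded tap voltage: V_s · R2/(R1'+R2) = 16.1 × 0.5009 = 8.064 mV.
Zeroing V_s shorts the top of R1' to ground, so R_th = R1' ‖ R2 = 4.177 Ω.

V_th ≈ 8.06 mV, R_th ≈ 4.18 Ω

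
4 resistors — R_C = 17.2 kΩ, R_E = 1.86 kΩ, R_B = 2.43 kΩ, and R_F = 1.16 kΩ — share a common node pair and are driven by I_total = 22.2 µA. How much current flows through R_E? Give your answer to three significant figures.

I ≈ 6.38 µA

Total conductance ΣG = 1/17.2 + 1/1.86 + 1/2.43 + 1/1.16 = 1.869 (units of 1/kΩ).
By the current-divider rule, I = I_total · G_k/ΣG = 22.2 × 0.2876 = 6.385 µA.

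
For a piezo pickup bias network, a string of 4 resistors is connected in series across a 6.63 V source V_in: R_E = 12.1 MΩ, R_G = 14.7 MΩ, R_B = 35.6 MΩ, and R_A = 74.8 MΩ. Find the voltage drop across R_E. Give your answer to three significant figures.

Series total: ΣR = 12.1 + 14.7 + 35.6 + 74.8 = 137.2 MΩ.
Voltage divider: V = V_in · (12.10 / 137.2) = 6.63 × 0.08819 = 0.5847 V.

V ≈ 0.585 V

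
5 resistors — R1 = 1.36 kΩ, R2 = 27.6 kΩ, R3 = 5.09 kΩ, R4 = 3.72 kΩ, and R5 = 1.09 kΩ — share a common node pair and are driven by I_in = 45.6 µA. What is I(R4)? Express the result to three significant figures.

I ≈ 5.69 µA

Total conductance ΣG = 1/1.36 + 1/27.6 + 1/5.09 + 1/3.72 + 1/1.09 = 2.154 (units of 1/kΩ).
Current divider: I(R4) = I_in · G_k/ΣG = 45.6 × (0.2688/2.154) = 45.6 × 0.1248 = 5.690 µA.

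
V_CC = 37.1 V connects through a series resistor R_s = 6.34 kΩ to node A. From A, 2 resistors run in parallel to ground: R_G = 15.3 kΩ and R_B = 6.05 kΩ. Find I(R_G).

Equivalent of the parallel group: R_p = 4.336 kΩ.
V_A by voltage divider: V_A = 37.1 × 4.336/(6.34 + 4.336) = 15.07 V.
Branch current I = V_A/R_G = 15.07/15.3 = 0.9848 mA.

I ≈ 0.985 mA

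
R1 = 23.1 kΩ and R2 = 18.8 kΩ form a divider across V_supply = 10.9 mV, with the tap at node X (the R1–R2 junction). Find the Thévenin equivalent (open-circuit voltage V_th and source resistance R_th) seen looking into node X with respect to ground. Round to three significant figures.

V_th ≈ 4.89 mV, R_th ≈ 10.4 kΩ

V_th is the unloaded tap voltage: V_supply · R2/(R1+R2) = 10.9 × 0.4487 = 4.891 mV.
With V_supply suppressed (replaced by a short), R_th = R1 ‖ R2 = (23.10 × 18.8)/(23.10 + 18.8) = 10.36 kΩ.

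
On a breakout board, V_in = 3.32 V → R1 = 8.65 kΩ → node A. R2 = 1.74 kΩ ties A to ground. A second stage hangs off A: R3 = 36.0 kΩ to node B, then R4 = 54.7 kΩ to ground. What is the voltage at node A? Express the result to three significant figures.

V_A ≈ 0.547 V

Looking into the second stage from A: R3 + R4 = 90.70 kΩ appears in parallel with R2.
Effective lower resistance at A: R2 ‖ 90.70 = 1.707 kΩ.
So V_A = 3.32 × 0.1648 = 0.5473 V.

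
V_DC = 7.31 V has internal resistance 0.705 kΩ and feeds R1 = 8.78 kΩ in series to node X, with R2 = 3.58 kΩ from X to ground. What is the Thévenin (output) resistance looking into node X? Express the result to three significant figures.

R1' = 0.705 + 8.78 = 9.485 kΩ (source resistance + R1).
With V_DC suppressed (replaced by a short), R_th = R1' ‖ R2 = (9.485 × 3.58)/(9.485 + 3.58) = 2.599 kΩ.

R_th ≈ 2.60 kΩ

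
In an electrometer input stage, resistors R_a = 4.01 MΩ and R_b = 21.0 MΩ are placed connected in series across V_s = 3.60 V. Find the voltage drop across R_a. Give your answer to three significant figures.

Total series resistance ΣR = 4.01 + 21.0 = 25.01 MΩ.
V = V_s · R/ΣR = 3.60 × 0.1603 = 0.5772 V.

V ≈ 0.577 V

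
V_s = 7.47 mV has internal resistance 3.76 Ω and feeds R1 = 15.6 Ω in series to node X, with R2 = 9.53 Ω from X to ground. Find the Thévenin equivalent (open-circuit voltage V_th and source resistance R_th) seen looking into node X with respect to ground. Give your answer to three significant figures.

R1' = 3.76 + 15.6 = 19.36 Ω (source resistance + R1).
V_th is the unloaded tap voltage: V_s · R2/(R1'+R2) = 7.47 × 0.3299 = 2.464 mV.
With V_s suppressed (replaced by a short), R_th = R1' ‖ R2 = (19.36 × 9.53)/(19.36 + 9.53) = 6.386 Ω.

V_th ≈ 2.46 mV, R_th ≈ 6.39 Ω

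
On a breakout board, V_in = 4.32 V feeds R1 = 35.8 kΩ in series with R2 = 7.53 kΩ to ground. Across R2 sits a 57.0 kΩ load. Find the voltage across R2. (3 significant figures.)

V_out ≈ 0.677 V

R2 ‖ R_L = (7.53 × 57.0)/(7.53 + 57.0) = 6.651 kΩ.
Then V_out = V_in · R2'/(R1 + R2') = 4.32 × 6.651/42.45 = 0.6769 V.
(Unloaded it would be 0.751 V; the load pulls it down.)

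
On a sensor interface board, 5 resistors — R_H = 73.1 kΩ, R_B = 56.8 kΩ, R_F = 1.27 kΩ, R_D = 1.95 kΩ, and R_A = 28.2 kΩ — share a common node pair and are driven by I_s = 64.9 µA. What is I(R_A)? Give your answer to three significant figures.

Total conductance ΣG = 1/73.1 + 1/56.8 + 1/1.27 + 1/1.95 + 1/28.2 = 1.367 (units of 1/kΩ).
R_A takes the fraction G_k/ΣG = 0.03546/1.367 = 0.02594, so I = 64.9 × 0.02594 = 1.684 µA.

I ≈ 1.68 µA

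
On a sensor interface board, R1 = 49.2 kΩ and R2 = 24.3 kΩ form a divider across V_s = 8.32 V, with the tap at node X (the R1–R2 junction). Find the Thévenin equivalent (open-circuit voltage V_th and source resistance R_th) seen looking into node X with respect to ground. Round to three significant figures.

With X open, the divider is unloaded: V_th = 8.32 × 24.3/73.50 = 2.751 V.
Looking into X with the source shorted: R_th = R1·R2/(R1+R2) = 49.20 × 24.3/73.50 = 16.27 kΩ.

V_th ≈ 2.75 V, R_th ≈ 16.3 kΩ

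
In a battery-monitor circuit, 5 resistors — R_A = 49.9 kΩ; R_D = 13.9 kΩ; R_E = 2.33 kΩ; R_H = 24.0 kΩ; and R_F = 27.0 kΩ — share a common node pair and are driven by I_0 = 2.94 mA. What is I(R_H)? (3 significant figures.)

I ≈ 0.204 mA

Total conductance ΣG = 1/49.9 + 1/13.9 + 1/2.33 + 1/24.0 + 1/27.0 = 0.5999 (units of 1/kΩ).
Current divider: I(R_H) = I_0 · G_k/ΣG = 2.94 × (0.04167/0.5999) = 2.94 × 0.06946 = 0.2042 mA.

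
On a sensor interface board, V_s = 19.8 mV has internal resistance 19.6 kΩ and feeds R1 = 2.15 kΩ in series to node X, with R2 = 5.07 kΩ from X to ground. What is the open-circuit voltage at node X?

V_th ≈ 3.74 mV

R1' = 19.6 + 2.15 = 21.75 kΩ (source resistance + R1).
Open-circuit (no load on X): V_th = V_s · R2/(R1' + R2) = 19.8 × 5.07/(21.75 + 5.07) = 3.743 mV.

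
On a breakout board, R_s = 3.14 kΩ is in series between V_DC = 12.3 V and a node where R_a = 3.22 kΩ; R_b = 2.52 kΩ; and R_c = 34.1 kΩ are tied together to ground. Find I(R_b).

I ≈ 1.47 mA

Parallel bank: R_p = 1/(1/3.22 + 1/2.52 + 1/34.1) = 1.357 kΩ.
V_A = 12.3 × 1.357/4.497 = 3.712 V.
Branch current I = V_A/R_b = 3.712/2.52 = 1.473 mA.
(Check via current divider: I_total = 2.735 mA; share G_k/ΣG = 0.5386 → same result.)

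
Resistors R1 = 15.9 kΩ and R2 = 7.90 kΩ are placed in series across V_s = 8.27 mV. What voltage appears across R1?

V ≈ 5.52 mV

Total series resistance ΣR = 15.9 + 7.90 = 23.80 kΩ.
V = V_s · R/ΣR = 8.27 × 0.6681 = 5.525 mV.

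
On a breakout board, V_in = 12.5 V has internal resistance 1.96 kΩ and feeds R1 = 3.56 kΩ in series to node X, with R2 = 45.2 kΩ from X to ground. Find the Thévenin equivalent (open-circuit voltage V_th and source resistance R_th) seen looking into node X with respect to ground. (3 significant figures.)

V_th ≈ 11.1 V, R_th ≈ 4.92 kΩ

R1' = 1.96 + 3.56 = 5.520 kΩ (source resistance + R1).
Open-circuit (no load on X): V_th = V_in · R2/(R1' + R2) = 12.5 × 45.2/(5.520 + 45.2) = 11.14 V.
Zeroing V_in shorts the top of R1' to ground, so R_th = R1' ‖ R2 = 4.919 kΩ.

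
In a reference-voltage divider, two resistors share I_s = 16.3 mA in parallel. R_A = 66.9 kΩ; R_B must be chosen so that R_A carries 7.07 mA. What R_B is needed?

R_B ≈ 51.2 kΩ

In a two-way split, I_A/I_s = R_B/(R_A + R_B).
With f = 0.4337, R_B = R_A · f/(1−f) = 66.9 × 0.7660 = 51.24 kΩ.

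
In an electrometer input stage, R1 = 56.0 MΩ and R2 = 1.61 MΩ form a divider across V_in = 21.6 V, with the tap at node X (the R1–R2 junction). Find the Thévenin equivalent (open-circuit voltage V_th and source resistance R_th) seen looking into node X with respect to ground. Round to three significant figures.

V_th ≈ 0.604 V, R_th ≈ 1.57 MΩ

Open-circuit (no load on X): V_th = V_in · R2/(R1 + R2) = 21.6 × 1.61/(56.00 + 1.61) = 0.6036 V.
Zeroing V_in shorts the top of R1 to ground, so R_th = R1 ‖ R2 = 1.565 MΩ.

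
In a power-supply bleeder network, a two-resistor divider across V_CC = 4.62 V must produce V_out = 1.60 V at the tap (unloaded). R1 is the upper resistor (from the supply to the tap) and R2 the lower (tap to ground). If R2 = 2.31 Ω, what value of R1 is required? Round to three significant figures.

Required fraction k = V_out/V_CC = 0.3463.
Rearranging, R1 = R2·(1−k)/k = 2.31 × 1.887 = 4.360 Ω.

R1 ≈ 4.36 Ω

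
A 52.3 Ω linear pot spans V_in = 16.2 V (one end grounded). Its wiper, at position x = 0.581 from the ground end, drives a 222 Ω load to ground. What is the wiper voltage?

V_out ≈ 8.90 V

Split the track: R_lower = x·R_p = 30.39 Ω, R_upper = (1−x)·R_p = 21.91 Ω.
Lower segment in parallel with the load: 30.39 ‖ 222 = 26.73 Ω.
Loaded-divider output: V_out = 16.2 × 0.5495 = 8.902 V.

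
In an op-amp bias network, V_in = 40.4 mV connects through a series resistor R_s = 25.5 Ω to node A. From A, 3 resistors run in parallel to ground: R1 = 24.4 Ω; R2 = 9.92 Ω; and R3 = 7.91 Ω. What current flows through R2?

Parallel bank: R_p = 1/(1/24.4 + 1/9.92 + 1/7.91) = 3.728 Ω.
V_A by voltage divider: V_A = 40.4 × 3.728/(25.5 + 3.728) = 5.153 mV.
Branch current I = V_A/R2 = 5.153/9.92 = 0.5195 mA.

I ≈ 0.520 mA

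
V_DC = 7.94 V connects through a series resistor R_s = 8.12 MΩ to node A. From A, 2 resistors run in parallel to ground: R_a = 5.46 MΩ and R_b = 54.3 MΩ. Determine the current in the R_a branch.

Combine the parallel branches: R_p = (1/5.46 + 1/54.3)⁻¹ = 4.961 MΩ.
V_A by voltage divider: V_A = 7.94 × 4.961/(8.12 + 4.961) = 3.011 V.
Branch current I = V_A/R_a = 3.011/5.46 = 0.5515 µA.

I ≈ 0.552 µA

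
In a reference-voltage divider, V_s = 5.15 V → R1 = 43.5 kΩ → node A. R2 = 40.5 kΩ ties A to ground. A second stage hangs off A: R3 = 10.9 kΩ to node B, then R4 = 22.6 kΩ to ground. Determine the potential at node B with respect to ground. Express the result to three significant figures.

Looking into the second stage from A: R3 + R4 = 33.50 kΩ appears in parallel with R2.
R2 ‖ (R3+R4) = 18.33 kΩ.
V_A = 5.15 × 18.33/(43.5 + 18.33) = 1.527 V.
Then the unloaded second divider: V_B = V_A × R4/(R3+R4) = 1.527 × 0.6746 = 1.030 V.

V_B ≈ 1.03 V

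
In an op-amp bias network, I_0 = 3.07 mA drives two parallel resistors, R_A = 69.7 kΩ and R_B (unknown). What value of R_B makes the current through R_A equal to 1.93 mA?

R_B ≈ 118 kΩ

The fraction through R_A equals R_B/(R_A+R_B).
With f = 0.6287, R_B = R_A · f/(1−f) = 69.7 × 1.693 = 118.0 kΩ.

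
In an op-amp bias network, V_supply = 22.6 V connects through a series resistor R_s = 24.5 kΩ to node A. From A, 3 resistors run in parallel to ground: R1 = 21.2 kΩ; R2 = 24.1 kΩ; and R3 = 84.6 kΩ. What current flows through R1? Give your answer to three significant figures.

Parallel bank: R_p = 1/(1/21.2 + 1/24.1 + 1/84.6) = 9.952 kΩ.
Node voltage V_A = V_supply · R_p/(R_s + R_p) = 22.6 × 0.2889 = 6.528 V.
Branch current I = V_A/R1 = 6.528/21.2 = 0.3079 mA.
(Equivalently: I_total = 0.6560 mA, then current-divider fraction G_k/ΣG = 0.4694.)

I ≈ 0.308 mA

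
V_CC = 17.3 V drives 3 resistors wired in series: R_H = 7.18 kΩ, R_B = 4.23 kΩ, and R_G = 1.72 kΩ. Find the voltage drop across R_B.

V ≈ 5.57 V

Total series resistance ΣR = 7.18 + 4.23 + 1.72 = 13.13 kΩ.
Voltage divider: V = V_CC · (4.230 / 13.13) = 17.3 × 0.3222 = 5.573 V.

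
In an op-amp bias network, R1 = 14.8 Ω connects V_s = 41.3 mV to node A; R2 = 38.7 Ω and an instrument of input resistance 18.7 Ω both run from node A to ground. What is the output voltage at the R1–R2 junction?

V_out ≈ 19.0 mV

First combine the lower leg with the load: R2 ‖ R_L = 12.61 Ω.
Then V_out = V_s · R2'/(R1 + R2') = 41.3 × 12.61/27.41 = 19.00 mV.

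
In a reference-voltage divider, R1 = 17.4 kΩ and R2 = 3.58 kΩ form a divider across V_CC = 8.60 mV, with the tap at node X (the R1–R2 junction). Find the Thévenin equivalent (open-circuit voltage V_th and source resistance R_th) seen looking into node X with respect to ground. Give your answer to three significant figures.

V_th ≈ 1.47 mV, R_th ≈ 2.97 kΩ

V_th is the unloaded tap voltage: V_CC · R2/(R1+R2) = 8.60 × 0.1706 = 1.467 mV.
Looking into X with the source shorted: R_th = R1·R2/(R1+R2) = 17.40 × 3.58/20.98 = 2.969 kΩ.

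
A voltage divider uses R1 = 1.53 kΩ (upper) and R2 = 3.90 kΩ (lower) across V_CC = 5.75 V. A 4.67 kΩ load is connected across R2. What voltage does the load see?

First combine the lower leg with the load: R2 ‖ R_L = 2.125 kΩ.
Then V_out = V_CC · R2'/(R1 + R2') = 5.75 × 2.125/3.655 = 3.343 V.

V_out ≈ 3.34 V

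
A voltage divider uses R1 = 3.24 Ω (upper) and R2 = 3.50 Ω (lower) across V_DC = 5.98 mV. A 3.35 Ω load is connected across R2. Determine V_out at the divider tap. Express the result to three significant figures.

V_out ≈ 2.07 mV

First combine the lower leg with the load: R2 ‖ R_L = 1.712 Ω.
Voltage divider with the loaded lower leg: V_out = 5.98 × 1.712/(3.24 + 1.712) = 5.98 × 0.3457 = 2.067 mV.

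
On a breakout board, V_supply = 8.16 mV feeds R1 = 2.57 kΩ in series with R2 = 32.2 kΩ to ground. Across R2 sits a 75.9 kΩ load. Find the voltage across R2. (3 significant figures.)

V_out ≈ 7.33 mV

The load sits in parallel with R2, giving an effective lower resistance R2' = R2·R_L/(R2+R_L) = 22.61 kΩ.
Now apply the divider: V_out = 8.16 × 0.8979 = 7.327 mV.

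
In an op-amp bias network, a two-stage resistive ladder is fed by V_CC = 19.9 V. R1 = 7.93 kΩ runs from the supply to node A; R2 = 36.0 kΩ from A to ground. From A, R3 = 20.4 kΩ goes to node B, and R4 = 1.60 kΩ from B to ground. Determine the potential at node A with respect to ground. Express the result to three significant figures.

The second stage (R3 + R4 = 22.00 kΩ) loads node A in parallel with R2.
Effective lower resistance at A: R2 ‖ 22.00 = 13.66 kΩ.
So V_A = 19.9 × 0.6326 = 12.59 V.

V_A ≈ 12.6 V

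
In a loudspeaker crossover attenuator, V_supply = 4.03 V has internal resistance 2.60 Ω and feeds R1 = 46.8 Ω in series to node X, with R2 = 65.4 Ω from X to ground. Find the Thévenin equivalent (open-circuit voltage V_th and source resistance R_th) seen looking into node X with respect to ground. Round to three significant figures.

R1' = 2.60 + 46.8 = 49.40 Ω (source resistance + R1).
With X open, the divider is unloaded: V_th = 4.03 × 65.4/114.8 = 2.296 V.
Looking into X with the source shorted: R_th = R1'·R2/(R1'+R2) = 49.40 × 65.4/114.8 = 28.14 Ω.

V_th ≈ 2.30 V, R_th ≈ 28.1 Ω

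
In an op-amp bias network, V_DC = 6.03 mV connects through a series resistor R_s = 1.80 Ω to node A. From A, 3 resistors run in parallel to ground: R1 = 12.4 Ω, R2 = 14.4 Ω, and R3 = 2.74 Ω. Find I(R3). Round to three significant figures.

I ≈ 1.14 mA

Equivalent of the parallel group: R_p = 1.942 Ω.
V_A = 6.03 × 1.942/3.742 = 3.129 mV.
Branch current I = V_A/R3 = 3.129/2.74 = 1.142 mA.
(Check via current divider: I_total = 1.612 mA; share G_k/ΣG = 0.7086 → same result.)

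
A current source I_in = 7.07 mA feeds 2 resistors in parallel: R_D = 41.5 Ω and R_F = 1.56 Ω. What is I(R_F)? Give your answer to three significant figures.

With just two branches, the current splits inversely with resistance.
So I = 7.07 × 41.5/43.06 = 6.814 mA.

I ≈ 6.81 mA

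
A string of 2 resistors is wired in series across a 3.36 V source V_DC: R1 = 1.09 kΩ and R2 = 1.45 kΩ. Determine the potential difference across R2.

ΣR = 1.09 + 1.45 = 2.540 kΩ.
By the voltage-divider rule, V = 3.36 × 1.450/2.540 = 1.918 V.

V ≈ 1.92 V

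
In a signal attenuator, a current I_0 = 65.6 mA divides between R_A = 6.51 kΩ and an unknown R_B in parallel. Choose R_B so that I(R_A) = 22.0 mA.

R_B ≈ 3.28 kΩ

Two-branch current divider: I_A = I_0 · R_B/(R_A + R_B).
With f = 0.3354, R_B = R_A · f/(1−f) = 6.51 × 0.5046 = 3.285 kΩ.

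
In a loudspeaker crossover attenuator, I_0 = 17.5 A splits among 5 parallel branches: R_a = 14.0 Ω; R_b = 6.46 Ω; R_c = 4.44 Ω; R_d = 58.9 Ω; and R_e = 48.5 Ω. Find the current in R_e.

I ≈ 0.738 A

Conductances: ΣG = 1/14.0 + 1/6.46 + 1/4.44 + 1/58.9 + 1/48.5 = 0.4890 (1/Ω).
By the current-divider rule, I = I_0 · G_k/ΣG = 17.5 × 0.04216 = 0.7378 A.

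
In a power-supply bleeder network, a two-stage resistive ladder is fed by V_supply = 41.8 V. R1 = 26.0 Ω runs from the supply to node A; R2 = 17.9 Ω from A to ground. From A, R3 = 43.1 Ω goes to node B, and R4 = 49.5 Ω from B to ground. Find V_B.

Looking into the second stage from A: R3 + R4 = 92.60 Ω appears in parallel with R2.
Effective lower resistance at A: R2 ‖ 92.60 = 15.00 Ω.
V_A = 41.8 × 15.00/(26.0 + 15.00) = 15.29 V.
Stage 2 is unloaded, so V_B = V_A · R4/(R3+R4) = 15.29 × 49.5/92.60 = 8.175 V.

V_B ≈ 8.17 V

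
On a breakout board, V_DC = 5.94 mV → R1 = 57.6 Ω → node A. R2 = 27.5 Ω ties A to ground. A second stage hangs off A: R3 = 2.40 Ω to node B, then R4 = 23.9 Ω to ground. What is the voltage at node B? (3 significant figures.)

V_B ≈ 1.02 mV

Looking into the second stage from A: R3 + R4 = 26.30 Ω appears in parallel with R2.
R2 ‖ (R3+R4) = 13.44 Ω.
So V_A = 5.94 × 0.1892 = 1.124 mV.
V_B = V_A × 0.9087 = 1.021 mV.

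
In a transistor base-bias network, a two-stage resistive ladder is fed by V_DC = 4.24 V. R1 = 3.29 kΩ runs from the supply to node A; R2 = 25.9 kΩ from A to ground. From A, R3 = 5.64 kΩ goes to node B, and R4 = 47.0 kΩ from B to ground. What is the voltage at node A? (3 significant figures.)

V_A ≈ 3.56 V

The second stage (R3 + R4 = 52.64 kΩ) loads node A in parallel with R2.
Effective lower resistance at A: R2 ‖ 52.64 = 17.36 kΩ.
V_A = 4.24 × 17.36/(3.29 + 17.36) = 3.564 V.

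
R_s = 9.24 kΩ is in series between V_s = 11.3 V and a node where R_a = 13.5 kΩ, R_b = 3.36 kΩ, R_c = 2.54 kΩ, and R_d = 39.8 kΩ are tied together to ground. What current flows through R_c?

I ≈ 0.536 mA

Combine the parallel branches: R_p = (1/13.5 + 1/3.36 + 1/2.54 + 1/39.8)⁻¹ = 1.265 kΩ.
V_A by voltage divider: V_A = 11.3 × 1.265/(9.24 + 1.265) = 1.361 V.
Branch current I = V_A/R_c = 1.361/2.54 = 0.5357 mA.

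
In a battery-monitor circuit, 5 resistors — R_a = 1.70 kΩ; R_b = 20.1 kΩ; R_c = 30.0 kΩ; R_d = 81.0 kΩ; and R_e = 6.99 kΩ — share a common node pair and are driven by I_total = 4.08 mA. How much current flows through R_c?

I ≈ 0.165 mA

Total conductance ΣG = 1/1.70 + 1/20.1 + 1/30.0 + 1/81.0 + 1/6.99 = 0.8267 (units of 1/kΩ).
Current divider: I(R_c) = I_total · G_k/ΣG = 4.08 × (0.03333/0.8267) = 4.08 × 0.04032 = 0.1645 mA.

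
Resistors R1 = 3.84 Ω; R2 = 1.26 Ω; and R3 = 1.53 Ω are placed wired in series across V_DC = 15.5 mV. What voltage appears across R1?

V ≈ 8.98 mV

Total series resistance ΣR = 3.84 + 1.26 + 1.53 = 6.630 Ω.
V = V_DC · R/ΣR = 15.5 × 0.5792 = 8.977 mV.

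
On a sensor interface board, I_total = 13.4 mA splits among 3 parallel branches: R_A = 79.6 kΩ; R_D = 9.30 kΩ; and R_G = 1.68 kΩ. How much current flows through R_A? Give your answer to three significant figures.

ΣG = 1/79.6 + 1/9.30 + 1/1.68 = 0.7153.
Current divider: I(R_A) = I_total · G_k/ΣG = 13.4 × (0.01256/0.7153) = 13.4 × 0.01756 = 0.2353 mA.

I ≈ 0.235 mA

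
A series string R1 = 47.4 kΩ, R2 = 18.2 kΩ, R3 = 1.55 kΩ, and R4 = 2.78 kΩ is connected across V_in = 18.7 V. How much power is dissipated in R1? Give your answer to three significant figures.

Series current I = V_in/ΣR = 18.7/69.93 = 0.2674 mA.
P(R1) = I²·R1 = (0.2674)² × 47.4 = 3.389 mW.

P ≈ 3.39 mW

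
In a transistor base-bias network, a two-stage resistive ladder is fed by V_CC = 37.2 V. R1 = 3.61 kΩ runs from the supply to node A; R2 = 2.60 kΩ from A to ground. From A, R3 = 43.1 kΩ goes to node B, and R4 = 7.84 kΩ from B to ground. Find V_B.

V_B ≈ 2.33 V

Looking into the second stage from A: R3 + R4 = 50.94 kΩ appears in parallel with R2.
Effective lower resistance at A: R2 ‖ 50.94 = 2.474 kΩ.
First divider: V_A = V_CC · 2.474/(3.61 + 2.474) = 15.13 V.
Stage 2 is unloaded, so V_B = V_A · R4/(R3+R4) = 15.13 × 7.84/50.94 = 2.328 V.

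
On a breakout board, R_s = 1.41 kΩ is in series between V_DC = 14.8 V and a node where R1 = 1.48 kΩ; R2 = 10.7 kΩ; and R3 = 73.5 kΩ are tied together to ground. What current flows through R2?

I ≈ 0.658 mA

Combine the parallel branches: R_p = (1/1.48 + 1/10.7 + 1/73.5)⁻¹ = 1.278 kΩ.
Node voltage V_A = V_DC · R_p/(R_s + R_p) = 14.8 × 0.4754 = 7.035 V.
I(R2) = V_A / R2 = 7.035/10.7 = 0.6575 mA.
(Check via current divider: I_total = 5.507 mA; share G_k/ΣG = 0.1194 → same result.)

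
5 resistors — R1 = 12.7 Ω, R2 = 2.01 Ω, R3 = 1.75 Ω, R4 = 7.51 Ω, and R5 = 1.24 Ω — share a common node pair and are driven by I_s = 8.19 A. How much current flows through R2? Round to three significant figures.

I ≈ 1.95 A

Conductances: ΣG = 1/12.7 + 1/2.01 + 1/1.75 + 1/7.51 + 1/1.24 = 2.087 (1/Ω).
By the current-divider rule, I = I_s · G_k/ΣG = 8.19 × 0.2384 = 1.952 A.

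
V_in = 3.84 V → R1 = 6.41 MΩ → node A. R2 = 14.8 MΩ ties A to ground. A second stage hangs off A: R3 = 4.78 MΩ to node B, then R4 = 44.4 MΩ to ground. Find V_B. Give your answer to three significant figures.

V_B ≈ 2.22 V

Looking into the second stage from A: R3 + R4 = 49.18 MΩ appears in parallel with R2.
Effective lower resistance at A: R2 ‖ 49.18 = 11.38 MΩ.
V_A = 3.84 × 11.38/(6.41 + 11.38) = 2.456 V.
Then the unloaded second divider: V_B = V_A × R4/(R3+R4) = 2.456 × 0.9028 = 2.217 V.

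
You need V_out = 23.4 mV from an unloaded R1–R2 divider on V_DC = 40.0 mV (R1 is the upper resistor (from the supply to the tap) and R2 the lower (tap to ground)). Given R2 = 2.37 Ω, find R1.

V_out/V_DC = R2/(R1+R2) = 0.5850.
So R1 = R2 · (V_DC/V_out − 1) = 2.37 × (40.0/23.4 − 1) = 2.37 × 0.7094 = 1.681 Ω.

R1 ≈ 1.68 Ω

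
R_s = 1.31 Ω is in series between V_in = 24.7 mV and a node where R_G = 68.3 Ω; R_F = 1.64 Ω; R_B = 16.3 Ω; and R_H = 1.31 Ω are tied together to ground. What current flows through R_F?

I ≈ 5.20 mA

Combine the parallel branches: R_p = (1/68.3 + 1/1.64 + 1/16.3 + 1/1.31)⁻¹ = 0.6901 Ω.
V_A = 24.7 × 0.6901/2.000 = 8.522 mV.
I(R_F) = V_A / R_F = 8.522/1.64 = 5.196 mA.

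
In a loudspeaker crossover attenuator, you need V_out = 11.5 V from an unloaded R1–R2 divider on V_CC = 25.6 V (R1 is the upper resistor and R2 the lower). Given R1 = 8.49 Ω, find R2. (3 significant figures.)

R2 ≈ 6.92 Ω

The divider ratio is R2/(R1+R2) = 11.5/25.6 = 0.4492.
So R2 = R1 · V_out/(V_CC − V_out) = 8.49 × 11.5/(25.6 − 11.5) = 8.49 × 0.8156 = 6.924 Ω.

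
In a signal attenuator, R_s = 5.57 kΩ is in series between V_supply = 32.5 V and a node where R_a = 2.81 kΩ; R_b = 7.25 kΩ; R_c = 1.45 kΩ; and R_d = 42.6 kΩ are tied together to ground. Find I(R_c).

Equivalent of the parallel group: R_p = 0.8285 kΩ.
V_A by voltage divider: V_A = 32.5 × 0.8285/(5.57 + 0.8285) = 4.208 V.
I(R_c) = V_A / R_c = 4.208/1.45 = 2.902 mA.

I ≈ 2.90 mA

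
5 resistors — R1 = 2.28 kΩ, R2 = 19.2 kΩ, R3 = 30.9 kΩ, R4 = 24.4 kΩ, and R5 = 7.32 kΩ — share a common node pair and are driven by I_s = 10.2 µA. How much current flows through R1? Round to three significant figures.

I ≈ 6.39 µA

ΣG = 1/2.28 + 1/19.2 + 1/30.9 + 1/24.4 + 1/7.32 = 0.7006.
By the current-divider rule, I = I_s · G_k/ΣG = 10.2 × 0.6260 = 6.385 µA.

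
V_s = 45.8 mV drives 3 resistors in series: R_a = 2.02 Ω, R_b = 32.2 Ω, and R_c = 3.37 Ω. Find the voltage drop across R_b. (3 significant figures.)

Series total: ΣR = 2.02 + 32.2 + 3.37 = 37.59 Ω.
Voltage divider: V = V_s · (32.20 / 37.59) = 45.8 × 0.8566 = 39.23 mV.

V ≈ 39.2 mV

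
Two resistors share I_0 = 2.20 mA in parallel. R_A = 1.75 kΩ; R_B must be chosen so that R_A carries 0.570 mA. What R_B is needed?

Two-branch current divider: I_A = I_0 · R_B/(R_A + R_B).
With f = 0.2591, R_B = R_A · f/(1−f) = 1.75 × 0.3497 = 0.6120 kΩ.

R_B ≈ 0.612 kΩ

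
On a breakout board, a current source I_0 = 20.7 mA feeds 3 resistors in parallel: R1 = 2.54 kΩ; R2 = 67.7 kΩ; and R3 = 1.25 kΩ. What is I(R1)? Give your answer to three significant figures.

I ≈ 6.74 mA

ΣG = 1/2.54 + 1/67.7 + 1/1.25 = 1.208.
R1 takes the fraction G_k/ΣG = 0.3937/1.208 = 0.3258, so I = 20.7 × 0.3258 = 6.744 mA.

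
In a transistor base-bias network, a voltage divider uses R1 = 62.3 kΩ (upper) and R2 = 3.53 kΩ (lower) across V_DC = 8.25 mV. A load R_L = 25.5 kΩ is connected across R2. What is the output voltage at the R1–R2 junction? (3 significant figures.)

V_out ≈ 0.391 mV

First combine the lower leg with the load: R2 ‖ R_L = 3.101 kΩ.
Voltage divider with the loaded lower leg: V_out = 8.25 × 3.101/(62.3 + 3.101) = 8.25 × 0.04741 = 0.3911 mV.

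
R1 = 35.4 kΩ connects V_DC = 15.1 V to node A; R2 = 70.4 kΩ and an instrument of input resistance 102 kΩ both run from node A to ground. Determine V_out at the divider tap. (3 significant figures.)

V_out ≈ 8.16 V

R2 ‖ R_L = (70.4 × 102)/(70.4 + 102) = 41.65 kΩ.
Then V_out = V_DC · R2'/(R1 + R2') = 15.1 × 41.65/77.05 = 8.163 V.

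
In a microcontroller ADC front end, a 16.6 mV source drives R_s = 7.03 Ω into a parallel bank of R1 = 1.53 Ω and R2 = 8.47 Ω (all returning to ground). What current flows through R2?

Equivalent of the parallel group: R_p = 1.296 Ω.
Node voltage V_A = V_CC · R_p/(R_s + R_p) = 16.6 × 0.1556 = 2.584 mV.
I(R2) = V_A / R2 = 2.584/8.47 = 0.3050 mA.
(Equivalently: I_total = 1.994 mA, then current-divider fraction G_k/ΣG = 0.1530.)

I ≈ 0.305 mA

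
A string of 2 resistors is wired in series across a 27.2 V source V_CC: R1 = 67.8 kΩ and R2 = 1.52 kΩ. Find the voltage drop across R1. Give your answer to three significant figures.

Total series resistance ΣR = 67.8 + 1.52 = 69.32 kΩ.
By the voltage-divider rule, V = 27.2 × 67.80/69.32 = 26.60 V.

V ≈ 26.6 V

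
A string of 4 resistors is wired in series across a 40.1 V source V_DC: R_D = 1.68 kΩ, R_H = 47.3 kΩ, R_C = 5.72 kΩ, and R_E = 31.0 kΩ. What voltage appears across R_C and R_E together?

V ≈ 17.2 V

Total series resistance ΣR = 1.68 + 47.3 + 5.72 + 31.0 = 85.70 kΩ.
R_{R_C..R_E} = 5.72 + 31.0 = 36.72 kΩ.
V = V_DC · R/ΣR = 40.1 × 0.4285 = 17.18 V.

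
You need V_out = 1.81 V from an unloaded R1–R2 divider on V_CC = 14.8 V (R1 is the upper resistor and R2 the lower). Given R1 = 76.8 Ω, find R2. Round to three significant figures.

R2 ≈ 10.7 Ω

V_out/V_CC = R2/(R1+R2) = 0.1223.
Rearranging, R2 = R1·k/(1−k) = 76.8 × 0.1393 = 10.70 Ω.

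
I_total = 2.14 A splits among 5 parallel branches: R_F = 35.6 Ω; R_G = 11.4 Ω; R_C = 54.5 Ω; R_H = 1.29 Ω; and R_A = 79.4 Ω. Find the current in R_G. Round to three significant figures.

I ≈ 0.204 A

ΣG = 1/35.6 + 1/11.4 + 1/54.5 + 1/1.29 + 1/79.4 = 0.9219.
By the current-divider rule, I = I_total · G_k/ΣG = 2.14 × 0.09515 = 0.2036 A.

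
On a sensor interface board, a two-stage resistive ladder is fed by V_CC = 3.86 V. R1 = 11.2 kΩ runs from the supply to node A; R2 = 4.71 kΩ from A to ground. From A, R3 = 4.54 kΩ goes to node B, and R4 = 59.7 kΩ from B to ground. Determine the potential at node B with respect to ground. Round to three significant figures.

V_B ≈ 1.01 V

The second stage (R3 + R4 = 64.24 kΩ) loads node A in parallel with R2.
Effective lower resistance at A: R2 ‖ 64.24 = 4.388 kΩ.
First divider: V_A = V_CC · 4.388/(11.2 + 4.388) = 1.087 V.
Then the unloaded second divider: V_B = V_A × R4/(R3+R4) = 1.087 × 0.9293 = 1.010 V.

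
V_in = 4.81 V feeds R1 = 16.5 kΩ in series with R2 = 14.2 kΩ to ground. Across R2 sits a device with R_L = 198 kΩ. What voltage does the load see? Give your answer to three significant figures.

R2 ‖ R_L = (14.2 × 198)/(14.2 + 198) = 13.25 kΩ.
Voltage divider with the loaded lower leg: V_out = 4.81 × 13.25/(16.5 + 13.25) = 4.81 × 0.4454 = 2.142 V.

V_out ≈ 2.14 V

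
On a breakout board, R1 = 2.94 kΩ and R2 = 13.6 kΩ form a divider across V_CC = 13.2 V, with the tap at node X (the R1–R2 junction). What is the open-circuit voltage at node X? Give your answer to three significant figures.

V_th ≈ 10.9 V

Open-circuit (no load on X): V_th = V_CC · R2/(R1 + R2) = 13.2 × 13.6/(2.940 + 13.6) = 10.85 V.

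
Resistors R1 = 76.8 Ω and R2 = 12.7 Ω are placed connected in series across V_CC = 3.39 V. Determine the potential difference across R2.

V ≈ 0.481 V

Series total: ΣR = 76.8 + 12.7 = 89.50 Ω.
V = V_CC · R/ΣR = 3.39 × 0.1419 = 0.4810 V.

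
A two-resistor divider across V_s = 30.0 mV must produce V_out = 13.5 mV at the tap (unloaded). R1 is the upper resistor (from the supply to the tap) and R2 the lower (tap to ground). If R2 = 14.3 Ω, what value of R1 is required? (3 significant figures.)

V_out/V_s = R2/(R1+R2) = 0.4500.
R1 = R2·(1/k − 1) = 14.3 × 1.222 = 17.48 Ω.

R1 ≈ 17.5 Ω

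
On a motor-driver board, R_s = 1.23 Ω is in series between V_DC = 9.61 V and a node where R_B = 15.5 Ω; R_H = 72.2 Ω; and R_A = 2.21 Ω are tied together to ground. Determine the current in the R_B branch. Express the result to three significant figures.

I ≈ 0.375 A

Equivalent of the parallel group: R_p = 1.884 Ω.
Node voltage V_A = V_DC · R_p/(R_s + R_p) = 9.61 × 0.6050 = 5.814 V.
Branch current I = V_A/R_B = 5.814/15.5 = 0.3751 A.
(Check via current divider: I_total = 3.086 A; share G_k/ΣG = 0.1215 → same result.)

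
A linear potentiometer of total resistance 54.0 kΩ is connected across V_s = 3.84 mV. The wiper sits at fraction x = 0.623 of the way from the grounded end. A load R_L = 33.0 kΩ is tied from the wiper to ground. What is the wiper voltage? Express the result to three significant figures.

V_out ≈ 1.73 mV

Split the track: R_lower = x·R_p = 33.64 kΩ, R_upper = (1−x)·R_p = 20.36 kΩ.
R_L loads the lower segment: effective lower R = 16.66 kΩ.
Loaded-divider output: V_out = 3.84 × 0.4500 = 1.728 mV.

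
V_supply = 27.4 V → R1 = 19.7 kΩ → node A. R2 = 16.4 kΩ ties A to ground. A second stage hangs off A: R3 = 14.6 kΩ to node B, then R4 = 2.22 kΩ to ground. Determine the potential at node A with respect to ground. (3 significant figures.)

The second stage (R3 + R4 = 16.82 kΩ) loads node A in parallel with R2.
Effective lower resistance at A: R2 ‖ 16.82 = 8.304 kΩ.
V_A = 27.4 × 8.304/(19.7 + 8.304) = 8.125 V.

V_A ≈ 8.12 V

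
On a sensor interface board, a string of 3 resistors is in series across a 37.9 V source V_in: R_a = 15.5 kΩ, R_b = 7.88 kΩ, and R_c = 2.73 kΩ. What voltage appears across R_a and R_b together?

Series total: ΣR = 15.5 + 7.88 + 2.73 = 26.11 kΩ.
R_{R_a..R_b} = 15.5 + 7.88 = 23.38 kΩ.
By the voltage-divider rule, V = 37.9 × 23.38/26.11 = 33.94 V.

V ≈ 33.9 V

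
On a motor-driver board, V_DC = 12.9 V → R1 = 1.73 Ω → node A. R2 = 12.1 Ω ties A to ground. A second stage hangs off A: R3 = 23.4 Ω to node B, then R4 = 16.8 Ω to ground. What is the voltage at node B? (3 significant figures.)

V_B ≈ 4.55 V

The second stage (R3 + R4 = 40.20 Ω) loads node A in parallel with R2.
R2 ‖ (R3+R4) = 9.301 Ω.
V_A = 12.9 × 9.301/(1.73 + 9.301) = 10.88 V.
Then the unloaded second divider: V_B = V_A × R4/(R3+R4) = 10.88 × 0.4179 = 4.546 V.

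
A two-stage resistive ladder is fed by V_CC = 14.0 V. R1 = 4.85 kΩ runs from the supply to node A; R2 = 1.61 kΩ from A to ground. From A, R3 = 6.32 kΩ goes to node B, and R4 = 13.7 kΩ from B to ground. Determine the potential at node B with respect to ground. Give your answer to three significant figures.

Looking into the second stage from A: R3 + R4 = 20.02 kΩ appears in parallel with R2.
Effective lower resistance at A: R2 ‖ 20.02 = 1.490 kΩ.
First divider: V_A = V_CC · 1.490/(4.85 + 1.490) = 3.290 V.
Stage 2 is unloaded, so V_B = V_A · R4/(R3+R4) = 3.290 × 13.7/20.02 = 2.252 V.

V_B ≈ 2.25 V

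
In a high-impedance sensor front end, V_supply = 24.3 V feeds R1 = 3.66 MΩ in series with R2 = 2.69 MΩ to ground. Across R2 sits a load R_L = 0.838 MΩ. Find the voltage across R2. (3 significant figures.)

R2 ‖ R_L = (2.69 × 0.838)/(2.69 + 0.838) = 0.6390 MΩ.
Voltage divider with the loaded lower leg: V_out = 24.3 × 0.6390/(3.66 + 0.6390) = 24.3 × 0.1486 = 3.612 V.
(Unloaded it would be 10.3 V; the load pulls it down.)

V_out ≈ 3.61 V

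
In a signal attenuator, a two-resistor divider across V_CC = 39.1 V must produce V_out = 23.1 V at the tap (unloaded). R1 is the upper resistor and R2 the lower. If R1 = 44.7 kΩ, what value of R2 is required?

R2 ≈ 64.5 kΩ

V_out/V_CC = R2/(R1+R2) = 0.5908.
Rearranging, R2 = R1·k/(1−k) = 44.7 × 1.444 = 64.54 kΩ.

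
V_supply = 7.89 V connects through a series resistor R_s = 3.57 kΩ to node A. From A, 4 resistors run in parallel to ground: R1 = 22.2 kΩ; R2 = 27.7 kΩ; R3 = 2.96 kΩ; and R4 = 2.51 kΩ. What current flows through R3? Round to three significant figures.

Equivalent of the parallel group: R_p = 1.223 kΩ.
V_A = 7.89 × 1.223/4.793 = 2.014 V.
Branch current I = V_A/R3 = 2.014/2.96 = 0.6803 mA.

I ≈ 0.680 mA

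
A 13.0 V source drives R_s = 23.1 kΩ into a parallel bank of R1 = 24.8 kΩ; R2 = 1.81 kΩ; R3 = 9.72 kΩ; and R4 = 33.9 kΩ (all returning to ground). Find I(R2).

Equivalent of the parallel group: R_p = 1.379 kΩ.
Node voltage V_A = V_supply · R_p/(R_s + R_p) = 13.0 × 0.05633 = 0.7323 V.
Branch current I = V_A/R2 = 0.7323/1.81 = 0.4046 mA.

I ≈ 0.405 mA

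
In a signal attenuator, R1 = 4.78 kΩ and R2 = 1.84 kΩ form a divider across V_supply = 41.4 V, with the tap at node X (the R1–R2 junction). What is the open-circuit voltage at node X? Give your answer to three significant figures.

V_th ≈ 11.5 V

With X open, the divider is unloaded: V_th = 41.4 × 1.84/6.620 = 11.51 V.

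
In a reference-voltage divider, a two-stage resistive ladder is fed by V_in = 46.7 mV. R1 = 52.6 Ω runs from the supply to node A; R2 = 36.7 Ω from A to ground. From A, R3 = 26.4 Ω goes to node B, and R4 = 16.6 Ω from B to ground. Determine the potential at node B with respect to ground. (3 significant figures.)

V_B ≈ 4.93 mV

The second stage (R3 + R4 = 43.00 Ω) loads node A in parallel with R2.
Effective lower resistance at A: R2 ‖ 43.00 = 19.80 Ω.
V_A = 46.7 × 19.80/(52.6 + 19.80) = 12.77 mV.
Then the unloaded second divider: V_B = V_A × R4/(R3+R4) = 12.77 × 0.3860 = 4.931 mV.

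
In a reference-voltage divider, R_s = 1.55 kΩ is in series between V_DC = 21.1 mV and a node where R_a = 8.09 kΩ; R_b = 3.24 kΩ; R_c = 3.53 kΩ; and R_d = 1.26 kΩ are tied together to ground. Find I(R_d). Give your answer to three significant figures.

Combine the parallel branches: R_p = (1/8.09 + 1/3.24 + 1/3.53 + 1/1.26)⁻¹ = 0.6626 kΩ.
Node voltage V_A = V_DC · R_p/(R_s + R_p) = 21.1 × 0.2995 = 6.319 mV.
Branch current I = V_A/R_d = 6.319/1.26 = 5.015 µA.

I ≈ 5.01 µA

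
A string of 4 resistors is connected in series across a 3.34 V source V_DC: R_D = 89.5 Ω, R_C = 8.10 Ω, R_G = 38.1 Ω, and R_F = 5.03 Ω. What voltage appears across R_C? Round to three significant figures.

ΣR = 89.5 + 8.10 + 38.1 + 5.03 = 140.7 Ω.
Voltage divider: V = V_DC · (8.100 / 140.7) = 3.34 × 0.05756 = 0.1922 V.

V ≈ 0.192 V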